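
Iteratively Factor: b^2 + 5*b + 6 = (b + 2)*(b + 3)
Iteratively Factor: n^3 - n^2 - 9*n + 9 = (n - 3)*(n^2 + 2*n - 3) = (n - 3)*(n - 1)*(n + 3)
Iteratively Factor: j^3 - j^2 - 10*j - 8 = (j - 4)*(j^2 + 3*j + 2) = (j - 4)*(j + 2)*(j + 1)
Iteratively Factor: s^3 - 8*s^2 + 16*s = (s - 4)*(s^2 - 4*s) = (s - 4)^2*(s)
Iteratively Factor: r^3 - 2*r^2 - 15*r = (r + 3)*(r^2 - 5*r) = (r - 5)*(r + 3)*(r)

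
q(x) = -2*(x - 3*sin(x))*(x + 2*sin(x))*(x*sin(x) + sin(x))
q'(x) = -2*(1 - 3*cos(x))*(x + 2*sin(x))*(x*sin(x) + sin(x)) - 2*(x - 3*sin(x))*(x + 2*sin(x))*(x*cos(x) + sin(x) + cos(x)) - 2*(x - 3*sin(x))*(x*sin(x) + sin(x))*(2*cos(x) + 1)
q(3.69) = 68.02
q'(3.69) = 153.77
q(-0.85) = -0.74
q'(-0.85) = -3.05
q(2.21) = 3.89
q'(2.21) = -56.71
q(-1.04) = 0.30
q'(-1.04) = -7.87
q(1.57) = 26.24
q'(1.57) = -0.71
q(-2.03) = 4.65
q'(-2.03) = 14.09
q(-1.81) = 6.52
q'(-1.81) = 2.73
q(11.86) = 2434.52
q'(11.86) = -2308.84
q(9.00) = -628.66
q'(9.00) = 1077.31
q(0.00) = 0.00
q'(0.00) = 0.00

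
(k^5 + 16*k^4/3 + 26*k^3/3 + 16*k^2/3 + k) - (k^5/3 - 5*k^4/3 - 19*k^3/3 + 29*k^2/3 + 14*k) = 2*k^5/3 + 7*k^4 + 15*k^3 - 13*k^2/3 - 13*k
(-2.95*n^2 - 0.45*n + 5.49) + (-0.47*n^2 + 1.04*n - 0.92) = -3.42*n^2 + 0.59*n + 4.57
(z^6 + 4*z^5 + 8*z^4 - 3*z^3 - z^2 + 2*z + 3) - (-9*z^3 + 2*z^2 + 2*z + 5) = z^6 + 4*z^5 + 8*z^4 + 6*z^3 - 3*z^2 - 2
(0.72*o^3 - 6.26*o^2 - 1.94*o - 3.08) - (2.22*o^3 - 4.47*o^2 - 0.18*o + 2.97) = -1.5*o^3 - 1.79*o^2 - 1.76*o - 6.05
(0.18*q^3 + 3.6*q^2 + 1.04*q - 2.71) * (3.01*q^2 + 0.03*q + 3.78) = 0.5418*q^5 + 10.8414*q^4 + 3.9188*q^3 + 5.4821*q^2 + 3.8499*q - 10.2438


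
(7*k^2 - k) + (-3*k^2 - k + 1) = 4*k^2 - 2*k + 1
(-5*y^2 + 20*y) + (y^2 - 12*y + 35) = -4*y^2 + 8*y + 35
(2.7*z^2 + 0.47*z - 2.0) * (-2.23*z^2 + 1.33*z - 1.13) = -6.021*z^4 + 2.5429*z^3 + 2.0341*z^2 - 3.1911*z + 2.26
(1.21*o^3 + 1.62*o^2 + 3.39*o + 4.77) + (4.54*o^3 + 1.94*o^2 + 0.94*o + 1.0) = 5.75*o^3 + 3.56*o^2 + 4.33*o + 5.77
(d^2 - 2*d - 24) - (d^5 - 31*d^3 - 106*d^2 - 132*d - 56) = -d^5 + 31*d^3 + 107*d^2 + 130*d + 32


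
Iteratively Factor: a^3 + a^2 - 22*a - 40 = (a + 4)*(a^2 - 3*a - 10) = (a + 2)*(a + 4)*(a - 5)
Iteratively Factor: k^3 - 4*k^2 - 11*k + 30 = (k + 3)*(k^2 - 7*k + 10) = (k - 2)*(k + 3)*(k - 5)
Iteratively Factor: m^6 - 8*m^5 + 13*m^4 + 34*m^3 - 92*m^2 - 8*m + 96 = (m - 2)*(m^5 - 6*m^4 + m^3 + 36*m^2 - 20*m - 48) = (m - 3)*(m - 2)*(m^4 - 3*m^3 - 8*m^2 + 12*m + 16) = (m - 3)*(m - 2)*(m + 2)*(m^3 - 5*m^2 + 2*m + 8) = (m - 4)*(m - 3)*(m - 2)*(m + 2)*(m^2 - m - 2) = (m - 4)*(m - 3)*(m - 2)^2*(m + 2)*(m + 1)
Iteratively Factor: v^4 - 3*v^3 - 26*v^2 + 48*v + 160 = (v - 5)*(v^3 + 2*v^2 - 16*v - 32) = (v - 5)*(v + 2)*(v^2 - 16) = (v - 5)*(v + 2)*(v + 4)*(v - 4)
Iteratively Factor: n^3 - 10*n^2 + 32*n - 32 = (n - 4)*(n^2 - 6*n + 8) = (n - 4)*(n - 2)*(n - 4)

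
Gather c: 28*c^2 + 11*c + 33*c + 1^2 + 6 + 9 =28*c^2 + 44*c + 16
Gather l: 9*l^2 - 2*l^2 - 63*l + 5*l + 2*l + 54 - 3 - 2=7*l^2 - 56*l + 49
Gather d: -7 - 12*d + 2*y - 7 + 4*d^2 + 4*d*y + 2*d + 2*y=4*d^2 + d*(4*y - 10) + 4*y - 14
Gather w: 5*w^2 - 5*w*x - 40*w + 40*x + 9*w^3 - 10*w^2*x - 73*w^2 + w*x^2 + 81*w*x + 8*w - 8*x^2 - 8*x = 9*w^3 + w^2*(-10*x - 68) + w*(x^2 + 76*x - 32) - 8*x^2 + 32*x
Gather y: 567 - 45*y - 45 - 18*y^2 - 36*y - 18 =-18*y^2 - 81*y + 504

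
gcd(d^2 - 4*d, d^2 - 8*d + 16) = d - 4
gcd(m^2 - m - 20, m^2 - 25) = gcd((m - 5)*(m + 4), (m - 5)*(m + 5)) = m - 5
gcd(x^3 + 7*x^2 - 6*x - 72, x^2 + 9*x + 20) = x + 4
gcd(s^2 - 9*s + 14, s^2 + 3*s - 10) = s - 2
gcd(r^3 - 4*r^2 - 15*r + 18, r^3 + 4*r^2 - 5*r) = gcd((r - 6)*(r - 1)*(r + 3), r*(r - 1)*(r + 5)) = r - 1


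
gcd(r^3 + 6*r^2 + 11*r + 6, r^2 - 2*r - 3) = r + 1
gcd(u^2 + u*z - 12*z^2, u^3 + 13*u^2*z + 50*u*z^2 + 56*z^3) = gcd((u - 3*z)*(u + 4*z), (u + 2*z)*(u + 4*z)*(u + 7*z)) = u + 4*z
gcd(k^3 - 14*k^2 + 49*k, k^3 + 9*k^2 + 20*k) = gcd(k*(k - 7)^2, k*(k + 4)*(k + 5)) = k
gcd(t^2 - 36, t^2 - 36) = t^2 - 36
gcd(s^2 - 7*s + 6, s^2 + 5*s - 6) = s - 1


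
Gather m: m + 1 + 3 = m + 4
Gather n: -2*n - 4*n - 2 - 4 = -6*n - 6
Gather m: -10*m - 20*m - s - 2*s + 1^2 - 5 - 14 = -30*m - 3*s - 18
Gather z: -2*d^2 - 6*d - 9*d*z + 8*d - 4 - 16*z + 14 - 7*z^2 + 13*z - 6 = -2*d^2 + 2*d - 7*z^2 + z*(-9*d - 3) + 4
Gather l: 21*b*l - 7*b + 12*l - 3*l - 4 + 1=-7*b + l*(21*b + 9) - 3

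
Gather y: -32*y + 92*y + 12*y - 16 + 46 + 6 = 72*y + 36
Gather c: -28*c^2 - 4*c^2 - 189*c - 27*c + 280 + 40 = -32*c^2 - 216*c + 320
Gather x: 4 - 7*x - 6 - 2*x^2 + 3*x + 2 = -2*x^2 - 4*x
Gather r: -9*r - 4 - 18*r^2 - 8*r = -18*r^2 - 17*r - 4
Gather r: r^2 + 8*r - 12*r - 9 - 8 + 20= r^2 - 4*r + 3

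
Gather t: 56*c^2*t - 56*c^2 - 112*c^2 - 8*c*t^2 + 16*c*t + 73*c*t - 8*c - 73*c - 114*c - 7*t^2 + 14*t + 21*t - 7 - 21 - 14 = -168*c^2 - 195*c + t^2*(-8*c - 7) + t*(56*c^2 + 89*c + 35) - 42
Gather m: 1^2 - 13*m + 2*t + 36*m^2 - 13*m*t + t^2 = 36*m^2 + m*(-13*t - 13) + t^2 + 2*t + 1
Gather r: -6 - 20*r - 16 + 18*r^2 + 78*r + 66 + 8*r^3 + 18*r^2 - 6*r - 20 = 8*r^3 + 36*r^2 + 52*r + 24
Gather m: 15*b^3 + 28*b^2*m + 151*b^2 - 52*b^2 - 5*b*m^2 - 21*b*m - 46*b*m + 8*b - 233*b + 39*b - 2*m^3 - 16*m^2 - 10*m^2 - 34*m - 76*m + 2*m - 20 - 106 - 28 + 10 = 15*b^3 + 99*b^2 - 186*b - 2*m^3 + m^2*(-5*b - 26) + m*(28*b^2 - 67*b - 108) - 144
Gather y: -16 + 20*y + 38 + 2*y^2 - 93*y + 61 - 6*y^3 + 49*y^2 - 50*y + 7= -6*y^3 + 51*y^2 - 123*y + 90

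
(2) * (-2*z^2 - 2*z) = -4*z^2 - 4*z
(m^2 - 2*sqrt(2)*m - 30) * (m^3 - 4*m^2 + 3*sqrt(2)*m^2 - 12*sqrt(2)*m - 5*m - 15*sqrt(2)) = m^5 - 4*m^4 + sqrt(2)*m^4 - 47*m^3 - 4*sqrt(2)*m^3 - 95*sqrt(2)*m^2 + 168*m^2 + 210*m + 360*sqrt(2)*m + 450*sqrt(2)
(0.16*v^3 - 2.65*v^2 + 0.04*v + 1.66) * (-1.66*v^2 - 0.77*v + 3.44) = -0.2656*v^5 + 4.2758*v^4 + 2.5245*v^3 - 11.9024*v^2 - 1.1406*v + 5.7104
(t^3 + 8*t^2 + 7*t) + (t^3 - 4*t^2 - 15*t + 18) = 2*t^3 + 4*t^2 - 8*t + 18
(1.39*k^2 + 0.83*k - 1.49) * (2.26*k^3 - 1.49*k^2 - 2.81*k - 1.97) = 3.1414*k^5 - 0.1953*k^4 - 8.51*k^3 - 2.8505*k^2 + 2.5518*k + 2.9353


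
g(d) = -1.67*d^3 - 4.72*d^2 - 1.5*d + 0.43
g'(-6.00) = -125.22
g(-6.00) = 200.23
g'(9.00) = -492.27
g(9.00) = -1612.82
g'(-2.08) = -3.54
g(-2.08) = -1.84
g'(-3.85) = -39.42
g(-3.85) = 31.54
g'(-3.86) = -39.71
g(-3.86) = 31.94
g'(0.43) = -6.49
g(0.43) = -1.22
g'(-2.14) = -4.24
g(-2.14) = -1.61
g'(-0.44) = 1.68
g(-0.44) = 0.32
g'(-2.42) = -8.00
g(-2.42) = 0.09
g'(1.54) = -27.92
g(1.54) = -19.17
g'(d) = -5.01*d^2 - 9.44*d - 1.5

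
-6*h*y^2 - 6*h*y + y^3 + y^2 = y*(-6*h + y)*(y + 1)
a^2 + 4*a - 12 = (a - 2)*(a + 6)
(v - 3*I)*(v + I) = v^2 - 2*I*v + 3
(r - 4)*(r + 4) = r^2 - 16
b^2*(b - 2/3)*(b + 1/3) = b^4 - b^3/3 - 2*b^2/9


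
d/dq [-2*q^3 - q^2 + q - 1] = -6*q^2 - 2*q + 1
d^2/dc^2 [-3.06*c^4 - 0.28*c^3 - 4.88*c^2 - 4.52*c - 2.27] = -36.72*c^2 - 1.68*c - 9.76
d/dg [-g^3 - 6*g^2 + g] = -3*g^2 - 12*g + 1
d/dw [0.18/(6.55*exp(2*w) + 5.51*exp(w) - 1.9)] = (-2.358*exp(w) - 0.9918)*exp(w)/(6.55*exp(2*w) + 5.51*exp(w) - 1.9)^2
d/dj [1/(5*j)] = -1/(5*j^2)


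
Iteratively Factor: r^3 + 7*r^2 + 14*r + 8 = (r + 4)*(r^2 + 3*r + 2) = (r + 1)*(r + 4)*(r + 2)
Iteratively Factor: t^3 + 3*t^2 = (t)*(t^2 + 3*t) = t*(t + 3)*(t)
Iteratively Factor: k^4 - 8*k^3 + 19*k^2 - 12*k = (k - 1)*(k^3 - 7*k^2 + 12*k) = (k - 4)*(k - 1)*(k^2 - 3*k) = (k - 4)*(k - 3)*(k - 1)*(k)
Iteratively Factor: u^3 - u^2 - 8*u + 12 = (u - 2)*(u^2 + u - 6) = (u - 2)*(u + 3)*(u - 2)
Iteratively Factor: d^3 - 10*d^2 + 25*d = (d - 5)*(d^2 - 5*d) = d*(d - 5)*(d - 5)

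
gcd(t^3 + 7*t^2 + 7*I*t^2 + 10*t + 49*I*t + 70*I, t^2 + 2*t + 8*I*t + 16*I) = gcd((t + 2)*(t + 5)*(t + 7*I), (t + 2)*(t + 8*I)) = t + 2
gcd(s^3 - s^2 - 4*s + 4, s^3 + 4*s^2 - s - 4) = s - 1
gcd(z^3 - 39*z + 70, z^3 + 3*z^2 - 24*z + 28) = z^2 + 5*z - 14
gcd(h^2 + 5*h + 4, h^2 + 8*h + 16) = h + 4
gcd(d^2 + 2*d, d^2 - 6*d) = d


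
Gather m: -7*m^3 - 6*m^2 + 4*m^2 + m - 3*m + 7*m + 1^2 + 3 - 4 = -7*m^3 - 2*m^2 + 5*m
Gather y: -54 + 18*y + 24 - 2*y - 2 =16*y - 32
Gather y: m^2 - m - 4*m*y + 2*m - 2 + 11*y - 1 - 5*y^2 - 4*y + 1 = m^2 + m - 5*y^2 + y*(7 - 4*m) - 2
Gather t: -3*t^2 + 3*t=-3*t^2 + 3*t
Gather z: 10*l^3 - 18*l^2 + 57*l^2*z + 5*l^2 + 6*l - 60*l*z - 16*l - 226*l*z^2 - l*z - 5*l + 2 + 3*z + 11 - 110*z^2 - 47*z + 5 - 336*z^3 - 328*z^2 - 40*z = 10*l^3 - 13*l^2 - 15*l - 336*z^3 + z^2*(-226*l - 438) + z*(57*l^2 - 61*l - 84) + 18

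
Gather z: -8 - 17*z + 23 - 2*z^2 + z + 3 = -2*z^2 - 16*z + 18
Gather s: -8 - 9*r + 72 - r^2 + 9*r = 64 - r^2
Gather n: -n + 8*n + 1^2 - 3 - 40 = 7*n - 42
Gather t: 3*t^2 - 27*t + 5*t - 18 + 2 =3*t^2 - 22*t - 16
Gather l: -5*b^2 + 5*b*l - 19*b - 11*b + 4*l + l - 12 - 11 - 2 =-5*b^2 - 30*b + l*(5*b + 5) - 25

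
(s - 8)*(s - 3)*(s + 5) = s^3 - 6*s^2 - 31*s + 120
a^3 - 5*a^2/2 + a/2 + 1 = (a - 2)*(a - 1)*(a + 1/2)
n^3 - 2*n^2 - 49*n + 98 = (n - 7)*(n - 2)*(n + 7)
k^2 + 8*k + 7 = (k + 1)*(k + 7)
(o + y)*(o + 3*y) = o^2 + 4*o*y + 3*y^2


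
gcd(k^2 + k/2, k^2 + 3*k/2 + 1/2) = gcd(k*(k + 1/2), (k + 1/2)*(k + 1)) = k + 1/2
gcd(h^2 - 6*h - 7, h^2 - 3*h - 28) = h - 7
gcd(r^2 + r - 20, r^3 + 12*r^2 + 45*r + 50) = r + 5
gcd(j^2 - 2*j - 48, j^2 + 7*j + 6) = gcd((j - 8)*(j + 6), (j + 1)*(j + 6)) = j + 6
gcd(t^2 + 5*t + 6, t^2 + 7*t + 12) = t + 3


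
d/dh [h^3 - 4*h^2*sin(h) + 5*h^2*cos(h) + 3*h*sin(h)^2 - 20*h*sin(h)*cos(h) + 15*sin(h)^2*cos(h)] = -5*h^2*sin(h) - 4*h^2*cos(h) + 3*h^2 - 8*h*sin(h) + 3*h*sin(2*h) + 10*h*cos(h) - 20*h*cos(2*h) - 15*sin(h)/4 - 10*sin(2*h) + 45*sin(3*h)/4 - 3*cos(2*h)/2 + 3/2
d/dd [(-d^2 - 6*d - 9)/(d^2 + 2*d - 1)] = 4*(d^2 + 5*d + 6)/(d^4 + 4*d^3 + 2*d^2 - 4*d + 1)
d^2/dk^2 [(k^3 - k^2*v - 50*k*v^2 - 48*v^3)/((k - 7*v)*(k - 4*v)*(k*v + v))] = 2*(10*k^6*v - k^6 - 234*k^5*v^2 + 33*k^5*v + 1446*k^4*v^3 - 351*k^4*v^2 + 50*k^3*v^4 + 203*k^3*v^3 + 32*k^3*v^2 - 21456*k^2*v^5 + 14580*k^2*v^4 - 984*k^2*v^3 + 44352*k*v^6 - 63624*k*v^5 + 8136*k*v^4 - 37632*v^7 + 53984*v^6 - 20648*v^5)/(v*(k^9 - 33*k^8*v + 3*k^8 + 447*k^7*v^2 - 99*k^7*v + 3*k^7 - 3179*k^6*v^3 + 1341*k^6*v^2 - 99*k^6*v + k^6 + 12516*k^5*v^4 - 9537*k^5*v^3 + 1341*k^5*v^2 - 33*k^5*v - 25872*k^4*v^5 + 37548*k^4*v^4 - 9537*k^4*v^3 + 447*k^4*v^2 + 21952*k^3*v^6 - 77616*k^3*v^5 + 37548*k^3*v^4 - 3179*k^3*v^3 + 65856*k^2*v^6 - 77616*k^2*v^5 + 12516*k^2*v^4 + 65856*k*v^6 - 25872*k*v^5 + 21952*v^6))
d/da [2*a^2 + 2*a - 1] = 4*a + 2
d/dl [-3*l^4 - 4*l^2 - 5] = -12*l^3 - 8*l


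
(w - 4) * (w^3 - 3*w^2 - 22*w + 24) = w^4 - 7*w^3 - 10*w^2 + 112*w - 96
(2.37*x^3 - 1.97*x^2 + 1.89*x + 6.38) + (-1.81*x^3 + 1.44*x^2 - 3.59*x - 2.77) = 0.56*x^3 - 0.53*x^2 - 1.7*x + 3.61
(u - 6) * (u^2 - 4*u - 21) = u^3 - 10*u^2 + 3*u + 126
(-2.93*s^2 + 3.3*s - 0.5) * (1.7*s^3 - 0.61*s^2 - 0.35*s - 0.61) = -4.981*s^5 + 7.3973*s^4 - 1.8375*s^3 + 0.9373*s^2 - 1.838*s + 0.305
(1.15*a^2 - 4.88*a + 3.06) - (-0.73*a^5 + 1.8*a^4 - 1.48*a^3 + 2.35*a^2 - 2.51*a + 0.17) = 0.73*a^5 - 1.8*a^4 + 1.48*a^3 - 1.2*a^2 - 2.37*a + 2.89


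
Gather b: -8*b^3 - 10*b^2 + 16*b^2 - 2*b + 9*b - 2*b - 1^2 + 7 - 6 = -8*b^3 + 6*b^2 + 5*b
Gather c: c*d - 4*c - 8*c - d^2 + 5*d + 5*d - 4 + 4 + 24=c*(d - 12) - d^2 + 10*d + 24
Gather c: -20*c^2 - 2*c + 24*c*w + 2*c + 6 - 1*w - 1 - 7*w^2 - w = -20*c^2 + 24*c*w - 7*w^2 - 2*w + 5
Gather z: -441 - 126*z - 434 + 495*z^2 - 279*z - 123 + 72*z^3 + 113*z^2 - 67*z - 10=72*z^3 + 608*z^2 - 472*z - 1008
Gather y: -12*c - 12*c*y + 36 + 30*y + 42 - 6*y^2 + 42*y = -12*c - 6*y^2 + y*(72 - 12*c) + 78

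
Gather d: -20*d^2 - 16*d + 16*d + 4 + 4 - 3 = 5 - 20*d^2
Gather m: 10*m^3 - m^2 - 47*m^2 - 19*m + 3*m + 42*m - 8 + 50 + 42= 10*m^3 - 48*m^2 + 26*m + 84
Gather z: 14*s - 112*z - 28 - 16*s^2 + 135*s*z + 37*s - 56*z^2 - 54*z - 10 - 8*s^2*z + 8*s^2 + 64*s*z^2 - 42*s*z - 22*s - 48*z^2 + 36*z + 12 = -8*s^2 + 29*s + z^2*(64*s - 104) + z*(-8*s^2 + 93*s - 130) - 26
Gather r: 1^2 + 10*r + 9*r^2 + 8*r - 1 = 9*r^2 + 18*r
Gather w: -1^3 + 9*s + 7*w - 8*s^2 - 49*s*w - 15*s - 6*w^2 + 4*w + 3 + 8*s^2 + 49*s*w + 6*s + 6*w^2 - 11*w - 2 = 0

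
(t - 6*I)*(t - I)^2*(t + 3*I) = t^4 - 5*I*t^3 + 11*t^2 - 33*I*t - 18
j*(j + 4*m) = j^2 + 4*j*m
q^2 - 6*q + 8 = (q - 4)*(q - 2)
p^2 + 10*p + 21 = (p + 3)*(p + 7)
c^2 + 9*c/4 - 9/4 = (c - 3/4)*(c + 3)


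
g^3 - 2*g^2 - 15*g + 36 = (g - 3)^2*(g + 4)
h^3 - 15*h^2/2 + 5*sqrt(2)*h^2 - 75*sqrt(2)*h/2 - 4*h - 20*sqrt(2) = (h - 8)*(h + 1/2)*(h + 5*sqrt(2))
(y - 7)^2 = y^2 - 14*y + 49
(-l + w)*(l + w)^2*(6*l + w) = -6*l^4 - 7*l^3*w + 5*l^2*w^2 + 7*l*w^3 + w^4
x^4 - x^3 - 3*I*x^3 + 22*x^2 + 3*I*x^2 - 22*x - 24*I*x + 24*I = (x - 6*I)*(x + 4*I)*(-I*x + I)*(I*x + 1)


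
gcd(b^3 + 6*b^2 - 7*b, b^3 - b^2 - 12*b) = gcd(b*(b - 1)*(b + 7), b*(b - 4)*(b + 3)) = b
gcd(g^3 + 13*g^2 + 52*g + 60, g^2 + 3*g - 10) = g + 5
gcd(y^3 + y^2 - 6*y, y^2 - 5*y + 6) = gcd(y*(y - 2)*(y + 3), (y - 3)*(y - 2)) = y - 2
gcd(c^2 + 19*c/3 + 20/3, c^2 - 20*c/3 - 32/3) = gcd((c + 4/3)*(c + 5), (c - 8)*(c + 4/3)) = c + 4/3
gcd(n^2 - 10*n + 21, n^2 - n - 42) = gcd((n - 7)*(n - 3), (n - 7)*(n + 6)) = n - 7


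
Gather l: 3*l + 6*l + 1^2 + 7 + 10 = 9*l + 18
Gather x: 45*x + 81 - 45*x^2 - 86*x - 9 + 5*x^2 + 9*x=-40*x^2 - 32*x + 72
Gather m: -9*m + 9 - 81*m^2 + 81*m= -81*m^2 + 72*m + 9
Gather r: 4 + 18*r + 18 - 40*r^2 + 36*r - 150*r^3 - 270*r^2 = -150*r^3 - 310*r^2 + 54*r + 22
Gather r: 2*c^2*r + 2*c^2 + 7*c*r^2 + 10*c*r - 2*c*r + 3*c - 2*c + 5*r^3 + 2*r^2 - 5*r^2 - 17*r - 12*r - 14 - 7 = 2*c^2 + c + 5*r^3 + r^2*(7*c - 3) + r*(2*c^2 + 8*c - 29) - 21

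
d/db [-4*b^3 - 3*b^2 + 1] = 6*b*(-2*b - 1)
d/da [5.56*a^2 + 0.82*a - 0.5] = 11.12*a + 0.82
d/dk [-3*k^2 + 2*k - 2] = 2 - 6*k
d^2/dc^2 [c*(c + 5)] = 2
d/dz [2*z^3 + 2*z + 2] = 6*z^2 + 2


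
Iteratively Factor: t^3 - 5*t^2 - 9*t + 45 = (t + 3)*(t^2 - 8*t + 15) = (t - 5)*(t + 3)*(t - 3)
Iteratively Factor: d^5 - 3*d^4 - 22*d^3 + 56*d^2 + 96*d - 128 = (d + 2)*(d^4 - 5*d^3 - 12*d^2 + 80*d - 64) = (d - 4)*(d + 2)*(d^3 - d^2 - 16*d + 16) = (d - 4)^2*(d + 2)*(d^2 + 3*d - 4) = (d - 4)^2*(d + 2)*(d + 4)*(d - 1)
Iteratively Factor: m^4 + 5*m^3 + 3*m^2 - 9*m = (m + 3)*(m^3 + 2*m^2 - 3*m) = (m + 3)^2*(m^2 - m) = (m - 1)*(m + 3)^2*(m)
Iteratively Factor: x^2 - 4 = (x + 2)*(x - 2)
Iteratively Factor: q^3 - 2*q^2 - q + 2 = (q + 1)*(q^2 - 3*q + 2) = (q - 1)*(q + 1)*(q - 2)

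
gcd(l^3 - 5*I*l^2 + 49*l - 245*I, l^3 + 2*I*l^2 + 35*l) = l^2 + 2*I*l + 35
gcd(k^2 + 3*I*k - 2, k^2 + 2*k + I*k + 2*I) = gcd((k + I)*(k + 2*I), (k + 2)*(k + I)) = k + I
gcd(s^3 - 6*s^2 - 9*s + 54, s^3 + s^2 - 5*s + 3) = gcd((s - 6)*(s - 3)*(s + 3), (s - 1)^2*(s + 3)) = s + 3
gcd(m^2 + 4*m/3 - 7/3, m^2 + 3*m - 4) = m - 1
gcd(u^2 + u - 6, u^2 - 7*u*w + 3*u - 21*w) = u + 3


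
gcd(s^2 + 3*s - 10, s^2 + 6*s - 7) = 1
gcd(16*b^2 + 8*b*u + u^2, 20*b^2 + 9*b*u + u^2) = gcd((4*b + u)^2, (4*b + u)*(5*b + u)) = 4*b + u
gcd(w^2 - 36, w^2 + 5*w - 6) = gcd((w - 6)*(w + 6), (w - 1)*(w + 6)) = w + 6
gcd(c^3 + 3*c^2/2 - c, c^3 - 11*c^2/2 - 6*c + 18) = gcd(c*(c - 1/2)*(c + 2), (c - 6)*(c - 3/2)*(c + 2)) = c + 2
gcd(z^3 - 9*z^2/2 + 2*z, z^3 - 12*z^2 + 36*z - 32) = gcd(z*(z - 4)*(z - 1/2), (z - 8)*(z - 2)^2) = 1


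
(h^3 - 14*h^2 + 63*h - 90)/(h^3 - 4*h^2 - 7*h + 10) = (h^2 - 9*h + 18)/(h^2 + h - 2)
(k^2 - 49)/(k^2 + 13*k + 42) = (k - 7)/(k + 6)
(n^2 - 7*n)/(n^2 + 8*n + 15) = n*(n - 7)/(n^2 + 8*n + 15)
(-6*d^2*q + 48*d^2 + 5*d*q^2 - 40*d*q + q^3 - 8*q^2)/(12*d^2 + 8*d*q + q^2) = (-d*q + 8*d + q^2 - 8*q)/(2*d + q)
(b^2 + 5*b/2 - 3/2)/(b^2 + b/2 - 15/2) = (2*b - 1)/(2*b - 5)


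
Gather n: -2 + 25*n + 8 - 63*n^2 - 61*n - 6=-63*n^2 - 36*n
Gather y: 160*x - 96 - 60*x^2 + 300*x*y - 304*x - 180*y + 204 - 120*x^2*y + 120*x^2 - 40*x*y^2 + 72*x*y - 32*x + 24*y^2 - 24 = 60*x^2 - 176*x + y^2*(24 - 40*x) + y*(-120*x^2 + 372*x - 180) + 84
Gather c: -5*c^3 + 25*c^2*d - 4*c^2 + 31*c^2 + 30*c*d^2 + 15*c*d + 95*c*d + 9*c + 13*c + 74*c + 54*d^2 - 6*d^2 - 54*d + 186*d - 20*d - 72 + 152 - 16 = -5*c^3 + c^2*(25*d + 27) + c*(30*d^2 + 110*d + 96) + 48*d^2 + 112*d + 64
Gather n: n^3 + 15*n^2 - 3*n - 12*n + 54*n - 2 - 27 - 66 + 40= n^3 + 15*n^2 + 39*n - 55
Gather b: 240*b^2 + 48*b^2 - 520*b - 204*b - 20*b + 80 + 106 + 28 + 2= 288*b^2 - 744*b + 216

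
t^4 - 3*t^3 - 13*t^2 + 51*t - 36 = (t - 3)^2*(t - 1)*(t + 4)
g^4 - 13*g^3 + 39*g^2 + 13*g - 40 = (g - 8)*(g - 5)*(g - 1)*(g + 1)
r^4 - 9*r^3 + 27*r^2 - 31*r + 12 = (r - 4)*(r - 3)*(r - 1)^2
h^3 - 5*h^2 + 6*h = h*(h - 3)*(h - 2)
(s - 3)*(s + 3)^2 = s^3 + 3*s^2 - 9*s - 27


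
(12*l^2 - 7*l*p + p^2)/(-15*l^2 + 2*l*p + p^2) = (-4*l + p)/(5*l + p)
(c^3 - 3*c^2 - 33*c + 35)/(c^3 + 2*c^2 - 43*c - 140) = (c - 1)/(c + 4)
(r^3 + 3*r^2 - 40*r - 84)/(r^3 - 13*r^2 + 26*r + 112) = (r^2 + r - 42)/(r^2 - 15*r + 56)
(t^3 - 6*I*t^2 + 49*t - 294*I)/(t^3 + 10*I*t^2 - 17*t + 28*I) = (t^2 - 13*I*t - 42)/(t^2 + 3*I*t + 4)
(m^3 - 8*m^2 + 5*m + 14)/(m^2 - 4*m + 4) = (m^2 - 6*m - 7)/(m - 2)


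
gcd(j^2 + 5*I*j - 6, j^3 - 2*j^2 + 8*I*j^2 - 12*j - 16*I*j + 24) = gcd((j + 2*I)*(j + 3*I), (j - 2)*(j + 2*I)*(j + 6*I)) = j + 2*I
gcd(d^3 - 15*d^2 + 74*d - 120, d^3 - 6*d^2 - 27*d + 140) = d - 4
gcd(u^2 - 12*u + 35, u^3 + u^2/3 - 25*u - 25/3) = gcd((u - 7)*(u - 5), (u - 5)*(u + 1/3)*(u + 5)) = u - 5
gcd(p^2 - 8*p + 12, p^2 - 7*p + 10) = p - 2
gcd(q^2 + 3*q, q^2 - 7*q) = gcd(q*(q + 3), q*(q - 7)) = q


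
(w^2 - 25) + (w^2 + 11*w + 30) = 2*w^2 + 11*w + 5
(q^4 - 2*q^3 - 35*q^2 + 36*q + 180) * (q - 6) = q^5 - 8*q^4 - 23*q^3 + 246*q^2 - 36*q - 1080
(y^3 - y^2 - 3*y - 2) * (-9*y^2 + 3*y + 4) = -9*y^5 + 12*y^4 + 28*y^3 + 5*y^2 - 18*y - 8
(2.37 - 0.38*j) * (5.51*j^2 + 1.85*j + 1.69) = -2.0938*j^3 + 12.3557*j^2 + 3.7423*j + 4.0053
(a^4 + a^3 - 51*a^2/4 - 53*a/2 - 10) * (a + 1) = a^5 + 2*a^4 - 47*a^3/4 - 157*a^2/4 - 73*a/2 - 10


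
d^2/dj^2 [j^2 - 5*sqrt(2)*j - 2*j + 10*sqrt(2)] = 2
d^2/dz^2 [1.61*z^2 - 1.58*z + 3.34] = 3.22000000000000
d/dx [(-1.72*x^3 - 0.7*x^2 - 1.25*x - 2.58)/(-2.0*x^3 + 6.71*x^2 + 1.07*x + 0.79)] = (-12.9412*x^4 - 8.6808*x^3 - 11.9179*x^2 + 33.5176*x + 1.7731)/(4.0*x^6 - 26.84*x^5 + 40.7441*x^4 + 11.1994*x^3 + 11.7467*x^2 + 1.6906*x + 0.6241)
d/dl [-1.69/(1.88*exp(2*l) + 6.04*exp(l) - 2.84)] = (6.3544*exp(l) + 10.2076)*exp(l)/(1.88*exp(2*l) + 6.04*exp(l) - 2.84)^2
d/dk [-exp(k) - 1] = -exp(k)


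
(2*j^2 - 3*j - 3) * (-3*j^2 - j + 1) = -6*j^4 + 7*j^3 + 14*j^2 - 3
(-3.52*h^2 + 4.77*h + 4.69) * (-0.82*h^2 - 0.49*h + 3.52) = 2.8864*h^4 - 2.1866*h^3 - 18.5735*h^2 + 14.4923*h + 16.5088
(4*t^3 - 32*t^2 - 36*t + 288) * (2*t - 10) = 8*t^4 - 104*t^3 + 248*t^2 + 936*t - 2880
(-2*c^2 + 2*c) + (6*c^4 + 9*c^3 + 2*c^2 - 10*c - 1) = 6*c^4 + 9*c^3 - 8*c - 1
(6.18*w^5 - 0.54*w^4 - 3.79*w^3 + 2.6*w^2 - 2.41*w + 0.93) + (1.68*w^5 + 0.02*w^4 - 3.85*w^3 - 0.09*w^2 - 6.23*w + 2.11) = 7.86*w^5 - 0.52*w^4 - 7.64*w^3 + 2.51*w^2 - 8.64*w + 3.04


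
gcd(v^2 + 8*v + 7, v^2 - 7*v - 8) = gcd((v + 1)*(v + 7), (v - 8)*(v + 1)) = v + 1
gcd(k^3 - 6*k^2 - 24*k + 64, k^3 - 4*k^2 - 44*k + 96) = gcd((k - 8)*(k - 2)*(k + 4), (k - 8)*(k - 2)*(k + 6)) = k^2 - 10*k + 16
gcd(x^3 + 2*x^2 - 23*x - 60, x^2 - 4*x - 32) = x + 4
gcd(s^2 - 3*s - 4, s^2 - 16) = s - 4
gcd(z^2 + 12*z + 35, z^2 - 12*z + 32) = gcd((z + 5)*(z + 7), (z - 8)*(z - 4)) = 1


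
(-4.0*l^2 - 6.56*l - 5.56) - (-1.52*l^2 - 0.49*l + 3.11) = -2.48*l^2 - 6.07*l - 8.67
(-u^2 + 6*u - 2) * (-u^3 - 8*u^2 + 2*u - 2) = u^5 + 2*u^4 - 48*u^3 + 30*u^2 - 16*u + 4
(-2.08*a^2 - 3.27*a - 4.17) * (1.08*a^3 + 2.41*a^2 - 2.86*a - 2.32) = -2.2464*a^5 - 8.5444*a^4 - 6.4355*a^3 + 4.1281*a^2 + 19.5126*a + 9.6744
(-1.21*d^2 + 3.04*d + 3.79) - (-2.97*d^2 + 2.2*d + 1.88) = 1.76*d^2 + 0.84*d + 1.91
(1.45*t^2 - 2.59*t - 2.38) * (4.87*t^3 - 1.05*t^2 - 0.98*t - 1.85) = 7.0615*t^5 - 14.1358*t^4 - 10.2921*t^3 + 2.3547*t^2 + 7.1239*t + 4.403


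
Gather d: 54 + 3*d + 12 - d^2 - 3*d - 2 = 64 - d^2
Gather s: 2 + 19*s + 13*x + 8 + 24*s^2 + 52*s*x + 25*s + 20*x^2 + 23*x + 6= 24*s^2 + s*(52*x + 44) + 20*x^2 + 36*x + 16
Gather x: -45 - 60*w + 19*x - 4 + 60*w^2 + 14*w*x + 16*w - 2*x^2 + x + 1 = 60*w^2 - 44*w - 2*x^2 + x*(14*w + 20) - 48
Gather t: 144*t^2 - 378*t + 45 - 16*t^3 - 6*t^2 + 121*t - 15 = -16*t^3 + 138*t^2 - 257*t + 30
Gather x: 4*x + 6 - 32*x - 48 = -28*x - 42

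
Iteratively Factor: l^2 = (l)*(l)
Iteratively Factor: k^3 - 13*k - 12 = (k + 1)*(k^2 - k - 12) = (k - 4)*(k + 1)*(k + 3)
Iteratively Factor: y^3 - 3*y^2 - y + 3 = (y - 3)*(y^2 - 1) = (y - 3)*(y + 1)*(y - 1)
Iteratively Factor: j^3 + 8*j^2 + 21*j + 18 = (j + 2)*(j^2 + 6*j + 9) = (j + 2)*(j + 3)*(j + 3)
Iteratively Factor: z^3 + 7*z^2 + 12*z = (z + 4)*(z^2 + 3*z) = z*(z + 4)*(z + 3)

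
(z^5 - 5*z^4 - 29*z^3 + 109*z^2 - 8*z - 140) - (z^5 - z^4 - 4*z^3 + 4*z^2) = -4*z^4 - 25*z^3 + 105*z^2 - 8*z - 140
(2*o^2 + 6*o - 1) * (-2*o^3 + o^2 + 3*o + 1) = -4*o^5 - 10*o^4 + 14*o^3 + 19*o^2 + 3*o - 1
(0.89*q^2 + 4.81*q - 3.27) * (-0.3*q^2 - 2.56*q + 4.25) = -0.267*q^4 - 3.7214*q^3 - 7.5501*q^2 + 28.8137*q - 13.8975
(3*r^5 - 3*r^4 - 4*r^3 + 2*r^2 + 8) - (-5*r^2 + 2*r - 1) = 3*r^5 - 3*r^4 - 4*r^3 + 7*r^2 - 2*r + 9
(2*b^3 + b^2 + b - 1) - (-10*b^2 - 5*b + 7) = 2*b^3 + 11*b^2 + 6*b - 8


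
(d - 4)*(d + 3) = d^2 - d - 12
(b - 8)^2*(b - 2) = b^3 - 18*b^2 + 96*b - 128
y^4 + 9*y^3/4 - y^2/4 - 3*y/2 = y*(y - 3/4)*(y + 1)*(y + 2)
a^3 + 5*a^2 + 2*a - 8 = (a - 1)*(a + 2)*(a + 4)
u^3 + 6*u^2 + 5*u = u*(u + 1)*(u + 5)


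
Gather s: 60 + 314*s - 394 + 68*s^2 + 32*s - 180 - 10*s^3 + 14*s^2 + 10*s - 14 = -10*s^3 + 82*s^2 + 356*s - 528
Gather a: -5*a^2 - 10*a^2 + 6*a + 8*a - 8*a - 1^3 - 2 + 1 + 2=-15*a^2 + 6*a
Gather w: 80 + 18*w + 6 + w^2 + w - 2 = w^2 + 19*w + 84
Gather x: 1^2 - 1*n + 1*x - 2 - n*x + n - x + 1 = -n*x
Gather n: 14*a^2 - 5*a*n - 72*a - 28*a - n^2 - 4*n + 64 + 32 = 14*a^2 - 100*a - n^2 + n*(-5*a - 4) + 96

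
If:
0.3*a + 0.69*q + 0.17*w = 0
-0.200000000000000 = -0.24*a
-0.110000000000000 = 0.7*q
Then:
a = 0.83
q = -0.16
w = -0.83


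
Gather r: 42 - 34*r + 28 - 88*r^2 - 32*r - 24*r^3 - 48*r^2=-24*r^3 - 136*r^2 - 66*r + 70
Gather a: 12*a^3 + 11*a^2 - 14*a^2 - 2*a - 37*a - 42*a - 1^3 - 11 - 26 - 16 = 12*a^3 - 3*a^2 - 81*a - 54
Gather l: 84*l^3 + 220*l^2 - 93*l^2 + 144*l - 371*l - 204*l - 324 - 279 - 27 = 84*l^3 + 127*l^2 - 431*l - 630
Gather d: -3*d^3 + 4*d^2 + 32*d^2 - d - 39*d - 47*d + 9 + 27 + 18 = -3*d^3 + 36*d^2 - 87*d + 54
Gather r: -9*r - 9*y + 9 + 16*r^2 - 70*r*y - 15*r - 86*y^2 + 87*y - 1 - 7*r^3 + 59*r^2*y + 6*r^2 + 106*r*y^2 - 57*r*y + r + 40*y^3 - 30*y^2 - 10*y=-7*r^3 + r^2*(59*y + 22) + r*(106*y^2 - 127*y - 23) + 40*y^3 - 116*y^2 + 68*y + 8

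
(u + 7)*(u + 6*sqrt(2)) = u^2 + 7*u + 6*sqrt(2)*u + 42*sqrt(2)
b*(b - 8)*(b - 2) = b^3 - 10*b^2 + 16*b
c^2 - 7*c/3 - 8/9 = (c - 8/3)*(c + 1/3)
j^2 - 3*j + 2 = (j - 2)*(j - 1)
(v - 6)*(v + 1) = v^2 - 5*v - 6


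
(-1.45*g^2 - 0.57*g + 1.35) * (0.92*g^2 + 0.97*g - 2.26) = -1.334*g^4 - 1.9309*g^3 + 3.9661*g^2 + 2.5977*g - 3.051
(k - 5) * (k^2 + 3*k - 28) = k^3 - 2*k^2 - 43*k + 140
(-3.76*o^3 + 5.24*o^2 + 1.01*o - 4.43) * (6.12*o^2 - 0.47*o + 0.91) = -23.0112*o^5 + 33.836*o^4 + 0.296800000000001*o^3 - 22.8179*o^2 + 3.0012*o - 4.0313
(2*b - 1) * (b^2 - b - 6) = 2*b^3 - 3*b^2 - 11*b + 6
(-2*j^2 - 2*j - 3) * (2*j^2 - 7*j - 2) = -4*j^4 + 10*j^3 + 12*j^2 + 25*j + 6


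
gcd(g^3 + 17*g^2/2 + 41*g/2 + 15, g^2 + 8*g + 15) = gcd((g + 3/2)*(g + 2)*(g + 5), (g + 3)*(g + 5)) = g + 5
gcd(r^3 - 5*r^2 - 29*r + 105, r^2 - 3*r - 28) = r - 7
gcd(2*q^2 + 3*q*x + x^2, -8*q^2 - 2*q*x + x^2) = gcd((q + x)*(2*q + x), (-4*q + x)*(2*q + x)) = 2*q + x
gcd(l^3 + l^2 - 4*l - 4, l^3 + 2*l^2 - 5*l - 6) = l^2 - l - 2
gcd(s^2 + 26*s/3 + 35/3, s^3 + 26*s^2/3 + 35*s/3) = s^2 + 26*s/3 + 35/3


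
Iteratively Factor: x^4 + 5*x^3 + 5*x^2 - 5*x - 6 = (x + 3)*(x^3 + 2*x^2 - x - 2) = (x + 1)*(x + 3)*(x^2 + x - 2) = (x - 1)*(x + 1)*(x + 3)*(x + 2)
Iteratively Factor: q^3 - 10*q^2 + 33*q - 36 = (q - 3)*(q^2 - 7*q + 12) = (q - 3)^2*(q - 4)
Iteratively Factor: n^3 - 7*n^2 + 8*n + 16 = (n + 1)*(n^2 - 8*n + 16) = (n - 4)*(n + 1)*(n - 4)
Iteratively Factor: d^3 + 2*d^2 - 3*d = (d - 1)*(d^2 + 3*d) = d*(d - 1)*(d + 3)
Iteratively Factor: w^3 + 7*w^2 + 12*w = (w + 4)*(w^2 + 3*w) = w*(w + 4)*(w + 3)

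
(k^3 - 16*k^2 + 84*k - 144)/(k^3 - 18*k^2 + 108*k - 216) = (k - 4)/(k - 6)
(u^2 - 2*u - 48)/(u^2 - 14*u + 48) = (u + 6)/(u - 6)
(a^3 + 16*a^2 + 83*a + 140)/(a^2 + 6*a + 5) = (a^2 + 11*a + 28)/(a + 1)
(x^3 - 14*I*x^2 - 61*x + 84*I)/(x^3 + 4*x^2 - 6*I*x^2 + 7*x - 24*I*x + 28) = (x^2 - 7*I*x - 12)/(x^2 + x*(4 + I) + 4*I)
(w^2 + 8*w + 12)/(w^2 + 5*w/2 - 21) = 2*(w + 2)/(2*w - 7)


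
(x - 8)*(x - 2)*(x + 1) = x^3 - 9*x^2 + 6*x + 16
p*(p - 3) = p^2 - 3*p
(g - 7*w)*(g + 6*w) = g^2 - g*w - 42*w^2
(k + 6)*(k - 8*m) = k^2 - 8*k*m + 6*k - 48*m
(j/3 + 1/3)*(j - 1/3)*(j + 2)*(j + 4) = j^4/3 + 20*j^3/9 + 35*j^2/9 + 10*j/9 - 8/9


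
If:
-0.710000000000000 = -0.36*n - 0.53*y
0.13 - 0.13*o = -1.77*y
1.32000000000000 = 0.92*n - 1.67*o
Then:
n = 2.04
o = 0.34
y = -0.05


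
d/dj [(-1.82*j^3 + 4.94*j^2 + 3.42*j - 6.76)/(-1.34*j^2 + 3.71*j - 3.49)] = (2.4388*j^4 - 13.5044*j^3 + 41.9656*j^2 - 52.598*j + 13.1438)/(1.7956*j^4 - 9.9428*j^3 + 23.1173*j^2 - 25.8958*j + 12.1801)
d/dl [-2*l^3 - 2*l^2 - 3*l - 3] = -6*l^2 - 4*l - 3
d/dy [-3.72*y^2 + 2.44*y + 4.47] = 2.44 - 7.44*y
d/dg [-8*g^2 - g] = -16*g - 1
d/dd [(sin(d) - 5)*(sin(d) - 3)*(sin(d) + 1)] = (3*sin(d)^2 - 14*sin(d) + 7)*cos(d)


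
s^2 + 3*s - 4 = (s - 1)*(s + 4)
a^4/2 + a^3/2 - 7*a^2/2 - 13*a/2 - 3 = (a/2 + 1/2)*(a - 3)*(a + 1)*(a + 2)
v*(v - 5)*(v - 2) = v^3 - 7*v^2 + 10*v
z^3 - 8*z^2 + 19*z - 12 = (z - 4)*(z - 3)*(z - 1)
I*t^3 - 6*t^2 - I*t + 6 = (t - 1)*(t + 6*I)*(I*t + I)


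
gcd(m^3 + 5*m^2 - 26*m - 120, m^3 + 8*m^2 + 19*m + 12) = m + 4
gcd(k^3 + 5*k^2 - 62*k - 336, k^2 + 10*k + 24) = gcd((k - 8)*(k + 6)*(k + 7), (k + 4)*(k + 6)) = k + 6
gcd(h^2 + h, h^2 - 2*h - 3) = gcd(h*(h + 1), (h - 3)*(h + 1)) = h + 1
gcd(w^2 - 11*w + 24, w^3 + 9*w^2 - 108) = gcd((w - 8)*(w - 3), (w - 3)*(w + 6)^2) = w - 3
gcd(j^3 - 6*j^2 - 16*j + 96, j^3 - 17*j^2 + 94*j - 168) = j^2 - 10*j + 24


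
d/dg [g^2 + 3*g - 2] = 2*g + 3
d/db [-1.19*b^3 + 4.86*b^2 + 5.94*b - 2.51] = -3.57*b^2 + 9.72*b + 5.94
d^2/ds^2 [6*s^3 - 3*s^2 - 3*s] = 36*s - 6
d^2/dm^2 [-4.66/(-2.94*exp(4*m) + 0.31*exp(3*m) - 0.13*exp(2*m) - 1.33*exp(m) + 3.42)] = ((-219.2064*exp(3*m) + 13.0014*exp(2*m) - 2.4232*exp(m) - 6.1978)*(2.94*exp(4*m) - 0.31*exp(3*m) + 0.13*exp(2*m) + 1.33*exp(m) - 3.42) + 4.66*(11.76*exp(3*m) - 0.93*exp(2*m) + 0.26*exp(m) + 1.33)*(23.52*exp(3*m) - 1.86*exp(2*m) + 0.52*exp(m) + 2.66)*exp(m))*exp(m)/(2.94*exp(4*m) - 0.31*exp(3*m) + 0.13*exp(2*m) + 1.33*exp(m) - 3.42)^3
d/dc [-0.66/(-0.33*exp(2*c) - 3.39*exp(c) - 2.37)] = (-0.4356*exp(c) - 2.2374)*exp(c)/(0.33*exp(2*c) + 3.39*exp(c) + 2.37)^2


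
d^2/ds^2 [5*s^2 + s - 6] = 10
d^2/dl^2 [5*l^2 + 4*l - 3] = 10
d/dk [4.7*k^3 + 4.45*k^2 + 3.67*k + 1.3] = 14.1*k^2 + 8.9*k + 3.67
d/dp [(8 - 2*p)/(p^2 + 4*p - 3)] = 2*(-p^2 - 4*p + 2*(p - 4)*(p + 2) + 3)/(p^2 + 4*p - 3)^2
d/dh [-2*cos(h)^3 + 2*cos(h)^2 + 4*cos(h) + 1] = 2*(3*cos(h)^2 - 2*cos(h) - 2)*sin(h)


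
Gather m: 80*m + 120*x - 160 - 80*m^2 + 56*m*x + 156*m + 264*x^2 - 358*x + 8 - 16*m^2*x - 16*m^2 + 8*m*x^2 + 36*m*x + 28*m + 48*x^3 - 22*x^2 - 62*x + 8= m^2*(-16*x - 96) + m*(8*x^2 + 92*x + 264) + 48*x^3 + 242*x^2 - 300*x - 144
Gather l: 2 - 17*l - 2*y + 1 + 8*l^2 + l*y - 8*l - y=8*l^2 + l*(y - 25) - 3*y + 3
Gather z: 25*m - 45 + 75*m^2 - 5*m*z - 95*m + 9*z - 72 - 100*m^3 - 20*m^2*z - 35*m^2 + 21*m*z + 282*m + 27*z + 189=-100*m^3 + 40*m^2 + 212*m + z*(-20*m^2 + 16*m + 36) + 72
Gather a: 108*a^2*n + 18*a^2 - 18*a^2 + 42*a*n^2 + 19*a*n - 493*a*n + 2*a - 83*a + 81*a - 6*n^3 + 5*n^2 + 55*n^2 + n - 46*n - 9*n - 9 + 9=108*a^2*n + a*(42*n^2 - 474*n) - 6*n^3 + 60*n^2 - 54*n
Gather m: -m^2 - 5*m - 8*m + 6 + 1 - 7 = -m^2 - 13*m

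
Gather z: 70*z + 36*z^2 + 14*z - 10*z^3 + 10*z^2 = -10*z^3 + 46*z^2 + 84*z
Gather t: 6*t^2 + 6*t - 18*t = 6*t^2 - 12*t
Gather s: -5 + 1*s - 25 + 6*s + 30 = 7*s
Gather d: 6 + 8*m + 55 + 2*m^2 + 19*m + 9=2*m^2 + 27*m + 70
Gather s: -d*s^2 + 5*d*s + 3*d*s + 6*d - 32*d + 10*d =-d*s^2 + 8*d*s - 16*d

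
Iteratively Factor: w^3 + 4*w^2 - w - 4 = (w - 1)*(w^2 + 5*w + 4) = (w - 1)*(w + 4)*(w + 1)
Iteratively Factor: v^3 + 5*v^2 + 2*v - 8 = (v + 2)*(v^2 + 3*v - 4) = (v + 2)*(v + 4)*(v - 1)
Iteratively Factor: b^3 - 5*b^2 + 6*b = (b - 3)*(b^2 - 2*b) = b*(b - 3)*(b - 2)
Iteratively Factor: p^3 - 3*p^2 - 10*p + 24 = (p - 4)*(p^2 + p - 6) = (p - 4)*(p + 3)*(p - 2)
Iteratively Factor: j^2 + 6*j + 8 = (j + 4)*(j + 2)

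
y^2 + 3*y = y*(y + 3)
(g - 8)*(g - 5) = g^2 - 13*g + 40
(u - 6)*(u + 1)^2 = u^3 - 4*u^2 - 11*u - 6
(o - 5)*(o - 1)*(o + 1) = o^3 - 5*o^2 - o + 5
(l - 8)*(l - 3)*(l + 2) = l^3 - 9*l^2 + 2*l + 48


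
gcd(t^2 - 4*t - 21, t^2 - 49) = t - 7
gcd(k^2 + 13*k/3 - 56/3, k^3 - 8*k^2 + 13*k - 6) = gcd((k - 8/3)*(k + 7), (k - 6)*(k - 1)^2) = 1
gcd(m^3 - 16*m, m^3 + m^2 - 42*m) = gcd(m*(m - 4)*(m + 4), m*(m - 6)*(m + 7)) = m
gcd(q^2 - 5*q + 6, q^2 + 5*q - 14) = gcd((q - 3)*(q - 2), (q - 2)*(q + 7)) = q - 2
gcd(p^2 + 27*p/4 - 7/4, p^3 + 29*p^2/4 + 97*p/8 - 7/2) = p - 1/4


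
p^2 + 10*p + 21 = (p + 3)*(p + 7)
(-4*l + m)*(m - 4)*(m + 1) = -4*l*m^2 + 12*l*m + 16*l + m^3 - 3*m^2 - 4*m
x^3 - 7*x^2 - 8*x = x*(x - 8)*(x + 1)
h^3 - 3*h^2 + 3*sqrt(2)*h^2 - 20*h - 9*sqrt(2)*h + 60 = (h - 3)*(h - 2*sqrt(2))*(h + 5*sqrt(2))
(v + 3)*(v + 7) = v^2 + 10*v + 21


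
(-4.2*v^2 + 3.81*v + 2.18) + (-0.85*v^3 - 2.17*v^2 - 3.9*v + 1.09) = -0.85*v^3 - 6.37*v^2 - 0.0899999999999999*v + 3.27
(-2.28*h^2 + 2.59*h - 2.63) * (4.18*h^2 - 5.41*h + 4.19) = -9.5304*h^4 + 23.161*h^3 - 34.5585*h^2 + 25.0804*h - 11.0197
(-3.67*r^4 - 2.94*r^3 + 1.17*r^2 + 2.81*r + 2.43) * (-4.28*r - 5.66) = 15.7076*r^5 + 33.3554*r^4 + 11.6328*r^3 - 18.649*r^2 - 26.305*r - 13.7538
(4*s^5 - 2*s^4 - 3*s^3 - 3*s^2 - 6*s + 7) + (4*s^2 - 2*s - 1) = 4*s^5 - 2*s^4 - 3*s^3 + s^2 - 8*s + 6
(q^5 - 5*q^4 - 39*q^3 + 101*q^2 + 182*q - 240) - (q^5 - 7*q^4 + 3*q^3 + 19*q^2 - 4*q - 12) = 2*q^4 - 42*q^3 + 82*q^2 + 186*q - 228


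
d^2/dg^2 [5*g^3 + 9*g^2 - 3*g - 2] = 30*g + 18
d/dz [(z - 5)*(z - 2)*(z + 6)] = 3*z^2 - 2*z - 32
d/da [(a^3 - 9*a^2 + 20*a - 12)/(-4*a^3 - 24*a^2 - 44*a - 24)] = 3*(-5*a^4 + 6*a^3 + 55*a^2 - 12*a - 84)/(4*(a^6 + 12*a^5 + 58*a^4 + 144*a^3 + 193*a^2 + 132*a + 36))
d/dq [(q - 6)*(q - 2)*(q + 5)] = 3*q^2 - 6*q - 28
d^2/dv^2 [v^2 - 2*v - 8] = 2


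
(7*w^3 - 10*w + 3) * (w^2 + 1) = 7*w^5 - 3*w^3 + 3*w^2 - 10*w + 3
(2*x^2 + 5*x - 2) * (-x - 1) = -2*x^3 - 7*x^2 - 3*x + 2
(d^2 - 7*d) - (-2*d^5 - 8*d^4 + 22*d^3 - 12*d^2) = 2*d^5 + 8*d^4 - 22*d^3 + 13*d^2 - 7*d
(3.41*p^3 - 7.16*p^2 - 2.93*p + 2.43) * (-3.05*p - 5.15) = -10.4005*p^4 + 4.2765*p^3 + 45.8105*p^2 + 7.678*p - 12.5145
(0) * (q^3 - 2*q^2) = 0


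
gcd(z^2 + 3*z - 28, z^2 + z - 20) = z - 4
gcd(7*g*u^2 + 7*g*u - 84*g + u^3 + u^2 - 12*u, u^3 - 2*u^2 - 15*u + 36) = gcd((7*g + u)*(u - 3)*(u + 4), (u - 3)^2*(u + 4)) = u^2 + u - 12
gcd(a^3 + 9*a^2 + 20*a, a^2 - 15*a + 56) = 1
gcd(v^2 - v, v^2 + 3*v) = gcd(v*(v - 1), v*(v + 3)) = v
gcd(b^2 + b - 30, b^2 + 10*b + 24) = b + 6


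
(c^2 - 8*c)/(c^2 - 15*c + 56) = c/(c - 7)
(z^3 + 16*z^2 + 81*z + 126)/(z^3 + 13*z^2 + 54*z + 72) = (z + 7)/(z + 4)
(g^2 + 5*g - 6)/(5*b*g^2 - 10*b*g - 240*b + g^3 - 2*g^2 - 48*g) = (g - 1)/(5*b*g - 40*b + g^2 - 8*g)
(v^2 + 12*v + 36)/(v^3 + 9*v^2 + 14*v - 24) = (v + 6)/(v^2 + 3*v - 4)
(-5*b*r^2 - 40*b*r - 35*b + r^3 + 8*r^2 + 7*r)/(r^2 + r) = -5*b - 35*b/r + r + 7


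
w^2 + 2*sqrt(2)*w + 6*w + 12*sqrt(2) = (w + 6)*(w + 2*sqrt(2))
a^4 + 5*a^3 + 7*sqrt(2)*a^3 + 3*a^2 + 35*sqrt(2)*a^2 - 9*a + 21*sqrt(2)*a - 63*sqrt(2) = (a - 1)*(a + 3)^2*(a + 7*sqrt(2))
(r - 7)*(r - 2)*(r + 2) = r^3 - 7*r^2 - 4*r + 28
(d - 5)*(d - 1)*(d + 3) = d^3 - 3*d^2 - 13*d + 15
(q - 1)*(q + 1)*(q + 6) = q^3 + 6*q^2 - q - 6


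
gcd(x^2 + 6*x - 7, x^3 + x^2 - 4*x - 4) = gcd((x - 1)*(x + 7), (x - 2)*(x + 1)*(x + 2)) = 1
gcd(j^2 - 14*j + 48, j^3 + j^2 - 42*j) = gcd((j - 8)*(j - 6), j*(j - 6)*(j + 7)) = j - 6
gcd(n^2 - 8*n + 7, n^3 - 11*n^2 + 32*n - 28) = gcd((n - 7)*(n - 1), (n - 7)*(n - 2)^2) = n - 7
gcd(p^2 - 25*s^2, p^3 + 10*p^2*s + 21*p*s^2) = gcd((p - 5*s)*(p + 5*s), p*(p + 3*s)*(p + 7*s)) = 1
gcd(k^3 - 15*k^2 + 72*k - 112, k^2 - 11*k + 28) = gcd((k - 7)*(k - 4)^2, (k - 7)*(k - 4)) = k^2 - 11*k + 28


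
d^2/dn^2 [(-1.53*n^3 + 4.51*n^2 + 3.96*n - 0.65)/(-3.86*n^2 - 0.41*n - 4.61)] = (5.6843418860808e-14*n^5 + 1.13686837721616e-13*n^4 - 157.66687*n^3 + 556.981434*n^2 + 624.066114*n - 199.6388)/(57.512456*n^6 + 18.326508*n^5 + 208.008066*n^4 + 43.843637*n^3 + 248.424141*n^2 + 26.140083*n + 97.972181)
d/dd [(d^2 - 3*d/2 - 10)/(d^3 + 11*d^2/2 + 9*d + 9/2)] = (-4*d^4 + 12*d^3 + 189*d^2 + 476*d + 333)/(4*d^6 + 44*d^5 + 193*d^4 + 432*d^3 + 522*d^2 + 324*d + 81)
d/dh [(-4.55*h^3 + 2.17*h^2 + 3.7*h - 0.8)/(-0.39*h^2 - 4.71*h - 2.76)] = (1.7745*h^4 + 42.861*h^3 + 28.8963*h^2 - 12.6024*h - 13.98)/(0.1521*h^4 + 3.6738*h^3 + 24.3369*h^2 + 25.9992*h + 7.6176)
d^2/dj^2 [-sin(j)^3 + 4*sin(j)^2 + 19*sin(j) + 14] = 9*sin(j)^3 - 16*sin(j)^2 - 25*sin(j) + 8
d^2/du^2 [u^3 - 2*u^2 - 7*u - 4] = 6*u - 4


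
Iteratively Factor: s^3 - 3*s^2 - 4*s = (s + 1)*(s^2 - 4*s) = s*(s + 1)*(s - 4)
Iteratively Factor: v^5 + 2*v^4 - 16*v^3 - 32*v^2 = (v + 4)*(v^4 - 2*v^3 - 8*v^2) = v*(v + 4)*(v^3 - 2*v^2 - 8*v) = v^2*(v + 4)*(v^2 - 2*v - 8) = v^2*(v + 2)*(v + 4)*(v - 4)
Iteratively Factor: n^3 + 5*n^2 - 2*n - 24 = (n + 4)*(n^2 + n - 6) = (n + 3)*(n + 4)*(n - 2)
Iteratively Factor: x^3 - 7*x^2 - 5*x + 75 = (x - 5)*(x^2 - 2*x - 15) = (x - 5)*(x + 3)*(x - 5)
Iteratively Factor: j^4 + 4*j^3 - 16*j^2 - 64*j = (j)*(j^3 + 4*j^2 - 16*j - 64) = j*(j - 4)*(j^2 + 8*j + 16) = j*(j - 4)*(j + 4)*(j + 4)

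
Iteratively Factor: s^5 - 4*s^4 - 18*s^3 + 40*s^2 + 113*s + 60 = (s + 3)*(s^4 - 7*s^3 + 3*s^2 + 31*s + 20) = (s - 4)*(s + 3)*(s^3 - 3*s^2 - 9*s - 5) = (s - 5)*(s - 4)*(s + 3)*(s^2 + 2*s + 1) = (s - 5)*(s - 4)*(s + 1)*(s + 3)*(s + 1)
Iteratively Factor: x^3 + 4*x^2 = (x + 4)*(x^2) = x*(x + 4)*(x)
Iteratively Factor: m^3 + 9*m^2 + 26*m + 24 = (m + 3)*(m^2 + 6*m + 8) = (m + 3)*(m + 4)*(m + 2)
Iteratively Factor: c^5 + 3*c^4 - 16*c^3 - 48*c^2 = (c)*(c^4 + 3*c^3 - 16*c^2 - 48*c) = c*(c + 4)*(c^3 - c^2 - 12*c) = c^2*(c + 4)*(c^2 - c - 12) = c^2*(c + 3)*(c + 4)*(c - 4)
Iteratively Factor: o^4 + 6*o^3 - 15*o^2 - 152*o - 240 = (o + 3)*(o^3 + 3*o^2 - 24*o - 80) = (o - 5)*(o + 3)*(o^2 + 8*o + 16) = (o - 5)*(o + 3)*(o + 4)*(o + 4)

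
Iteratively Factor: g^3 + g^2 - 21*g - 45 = (g + 3)*(g^2 - 2*g - 15) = (g - 5)*(g + 3)*(g + 3)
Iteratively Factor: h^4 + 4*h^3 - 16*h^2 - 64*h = (h - 4)*(h^3 + 8*h^2 + 16*h) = (h - 4)*(h + 4)*(h^2 + 4*h) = h*(h - 4)*(h + 4)*(h + 4)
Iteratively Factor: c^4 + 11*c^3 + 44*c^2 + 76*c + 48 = (c + 4)*(c^3 + 7*c^2 + 16*c + 12) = (c + 3)*(c + 4)*(c^2 + 4*c + 4) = (c + 2)*(c + 3)*(c + 4)*(c + 2)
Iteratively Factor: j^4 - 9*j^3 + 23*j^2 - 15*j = (j - 1)*(j^3 - 8*j^2 + 15*j) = (j - 5)*(j - 1)*(j^2 - 3*j) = (j - 5)*(j - 3)*(j - 1)*(j)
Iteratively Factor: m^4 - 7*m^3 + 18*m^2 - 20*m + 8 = (m - 1)*(m^3 - 6*m^2 + 12*m - 8) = (m - 2)*(m - 1)*(m^2 - 4*m + 4) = (m - 2)^2*(m - 1)*(m - 2)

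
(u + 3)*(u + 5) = u^2 + 8*u + 15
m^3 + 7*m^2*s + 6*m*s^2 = m*(m + s)*(m + 6*s)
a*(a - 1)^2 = a^3 - 2*a^2 + a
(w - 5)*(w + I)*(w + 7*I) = w^3 - 5*w^2 + 8*I*w^2 - 7*w - 40*I*w + 35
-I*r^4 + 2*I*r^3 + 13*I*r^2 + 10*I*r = r*(r - 5)*(r + 2)*(-I*r - I)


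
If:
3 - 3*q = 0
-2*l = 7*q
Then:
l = -7/2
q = 1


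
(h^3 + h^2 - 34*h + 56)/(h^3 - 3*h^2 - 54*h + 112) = (h - 4)/(h - 8)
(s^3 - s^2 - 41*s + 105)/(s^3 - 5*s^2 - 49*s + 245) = (s - 3)/(s - 7)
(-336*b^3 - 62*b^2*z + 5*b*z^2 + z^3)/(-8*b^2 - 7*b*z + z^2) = (42*b^2 + 13*b*z + z^2)/(b + z)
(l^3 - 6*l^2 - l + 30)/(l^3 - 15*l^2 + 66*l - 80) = (l^2 - l - 6)/(l^2 - 10*l + 16)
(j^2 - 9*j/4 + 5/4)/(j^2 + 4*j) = (4*j^2 - 9*j + 5)/(4*j*(j + 4))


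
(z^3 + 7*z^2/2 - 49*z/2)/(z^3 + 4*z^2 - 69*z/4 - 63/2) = 2*z*(z + 7)/(2*z^2 + 15*z + 18)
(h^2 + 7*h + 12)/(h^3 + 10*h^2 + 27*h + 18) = (h + 4)/(h^2 + 7*h + 6)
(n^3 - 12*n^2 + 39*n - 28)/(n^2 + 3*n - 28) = (n^2 - 8*n + 7)/(n + 7)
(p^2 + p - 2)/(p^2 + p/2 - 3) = 2*(p - 1)/(2*p - 3)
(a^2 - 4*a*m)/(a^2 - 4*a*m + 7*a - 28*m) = a/(a + 7)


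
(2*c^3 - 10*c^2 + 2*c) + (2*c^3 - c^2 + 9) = 4*c^3 - 11*c^2 + 2*c + 9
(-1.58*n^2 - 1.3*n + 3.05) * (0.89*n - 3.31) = -1.4062*n^3 + 4.0728*n^2 + 7.0175*n - 10.0955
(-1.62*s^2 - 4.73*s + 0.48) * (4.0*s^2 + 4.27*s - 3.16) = -6.48*s^4 - 25.8374*s^3 - 13.1579*s^2 + 16.9964*s - 1.5168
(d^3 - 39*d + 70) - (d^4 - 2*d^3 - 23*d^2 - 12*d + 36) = -d^4 + 3*d^3 + 23*d^2 - 27*d + 34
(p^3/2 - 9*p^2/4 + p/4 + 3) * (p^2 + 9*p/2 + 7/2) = p^5/2 - 65*p^3/8 - 15*p^2/4 + 115*p/8 + 21/2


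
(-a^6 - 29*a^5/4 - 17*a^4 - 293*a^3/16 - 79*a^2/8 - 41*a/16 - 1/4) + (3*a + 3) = -a^6 - 29*a^5/4 - 17*a^4 - 293*a^3/16 - 79*a^2/8 + 7*a/16 + 11/4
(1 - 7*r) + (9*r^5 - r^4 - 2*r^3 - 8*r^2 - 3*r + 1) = 9*r^5 - r^4 - 2*r^3 - 8*r^2 - 10*r + 2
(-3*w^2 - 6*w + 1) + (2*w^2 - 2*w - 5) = -w^2 - 8*w - 4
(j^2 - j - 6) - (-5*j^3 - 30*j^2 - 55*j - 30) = 5*j^3 + 31*j^2 + 54*j + 24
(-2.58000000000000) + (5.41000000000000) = 2.83000000000000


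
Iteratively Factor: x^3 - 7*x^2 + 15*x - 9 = (x - 3)*(x^2 - 4*x + 3) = (x - 3)^2*(x - 1)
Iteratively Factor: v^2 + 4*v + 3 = (v + 1)*(v + 3)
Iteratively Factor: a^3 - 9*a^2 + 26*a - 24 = (a - 2)*(a^2 - 7*a + 12) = (a - 4)*(a - 2)*(a - 3)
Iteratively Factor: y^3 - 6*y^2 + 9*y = (y - 3)*(y^2 - 3*y) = y*(y - 3)*(y - 3)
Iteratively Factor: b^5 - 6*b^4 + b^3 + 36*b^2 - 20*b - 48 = (b - 4)*(b^4 - 2*b^3 - 7*b^2 + 8*b + 12) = (b - 4)*(b + 2)*(b^3 - 4*b^2 + b + 6) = (b - 4)*(b - 3)*(b + 2)*(b^2 - b - 2) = (b - 4)*(b - 3)*(b + 1)*(b + 2)*(b - 2)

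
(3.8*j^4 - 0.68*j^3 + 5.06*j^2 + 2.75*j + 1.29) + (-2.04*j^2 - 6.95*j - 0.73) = 3.8*j^4 - 0.68*j^3 + 3.02*j^2 - 4.2*j + 0.56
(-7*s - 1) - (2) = -7*s - 3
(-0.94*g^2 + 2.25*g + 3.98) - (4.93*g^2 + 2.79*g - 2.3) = -5.87*g^2 - 0.54*g + 6.28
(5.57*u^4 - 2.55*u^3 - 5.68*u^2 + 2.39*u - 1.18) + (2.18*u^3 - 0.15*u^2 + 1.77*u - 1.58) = 5.57*u^4 - 0.37*u^3 - 5.83*u^2 + 4.16*u - 2.76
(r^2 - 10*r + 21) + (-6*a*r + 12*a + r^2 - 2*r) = -6*a*r + 12*a + 2*r^2 - 12*r + 21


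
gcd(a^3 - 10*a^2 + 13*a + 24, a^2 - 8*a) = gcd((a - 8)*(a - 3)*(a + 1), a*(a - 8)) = a - 8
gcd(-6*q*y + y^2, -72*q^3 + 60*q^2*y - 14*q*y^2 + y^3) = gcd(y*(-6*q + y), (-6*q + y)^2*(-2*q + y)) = -6*q + y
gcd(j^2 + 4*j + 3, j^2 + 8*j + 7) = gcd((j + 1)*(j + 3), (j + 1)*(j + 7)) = j + 1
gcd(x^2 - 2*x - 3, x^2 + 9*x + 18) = 1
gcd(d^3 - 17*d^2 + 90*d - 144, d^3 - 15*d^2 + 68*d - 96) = d^2 - 11*d + 24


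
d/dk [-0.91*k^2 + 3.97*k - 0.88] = 3.97 - 1.82*k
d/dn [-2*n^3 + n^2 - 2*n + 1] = -6*n^2 + 2*n - 2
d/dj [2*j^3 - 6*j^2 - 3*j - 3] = 6*j^2 - 12*j - 3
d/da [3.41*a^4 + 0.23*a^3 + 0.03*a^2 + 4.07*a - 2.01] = 13.64*a^3 + 0.69*a^2 + 0.06*a + 4.07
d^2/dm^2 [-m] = 0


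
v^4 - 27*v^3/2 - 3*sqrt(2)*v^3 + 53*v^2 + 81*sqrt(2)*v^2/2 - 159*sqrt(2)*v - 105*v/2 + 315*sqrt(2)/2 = (v - 7)*(v - 5)*(v - 3/2)*(v - 3*sqrt(2))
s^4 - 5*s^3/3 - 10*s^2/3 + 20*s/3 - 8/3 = (s - 2)*(s - 1)*(s - 2/3)*(s + 2)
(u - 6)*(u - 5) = u^2 - 11*u + 30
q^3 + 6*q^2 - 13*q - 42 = (q - 3)*(q + 2)*(q + 7)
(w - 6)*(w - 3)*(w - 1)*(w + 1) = w^4 - 9*w^3 + 17*w^2 + 9*w - 18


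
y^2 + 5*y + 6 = (y + 2)*(y + 3)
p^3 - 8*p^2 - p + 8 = (p - 8)*(p - 1)*(p + 1)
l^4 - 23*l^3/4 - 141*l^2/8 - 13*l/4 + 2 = (l - 8)*(l - 1/4)*(l + 1/2)*(l + 2)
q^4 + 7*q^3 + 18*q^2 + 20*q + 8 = (q + 1)*(q + 2)^3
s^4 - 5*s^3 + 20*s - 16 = (s - 4)*(s - 2)*(s - 1)*(s + 2)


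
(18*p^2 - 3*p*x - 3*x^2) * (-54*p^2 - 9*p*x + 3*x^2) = -972*p^4 + 243*p^2*x^2 + 18*p*x^3 - 9*x^4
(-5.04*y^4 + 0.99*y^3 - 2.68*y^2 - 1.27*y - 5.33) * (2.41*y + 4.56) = -12.1464*y^5 - 20.5965*y^4 - 1.9444*y^3 - 15.2815*y^2 - 18.6365*y - 24.3048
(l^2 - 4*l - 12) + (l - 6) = l^2 - 3*l - 18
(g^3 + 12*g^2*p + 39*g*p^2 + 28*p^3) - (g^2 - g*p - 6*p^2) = g^3 + 12*g^2*p - g^2 + 39*g*p^2 + g*p + 28*p^3 + 6*p^2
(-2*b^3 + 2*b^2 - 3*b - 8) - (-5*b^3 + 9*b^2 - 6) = 3*b^3 - 7*b^2 - 3*b - 2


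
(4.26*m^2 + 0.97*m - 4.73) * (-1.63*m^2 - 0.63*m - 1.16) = -6.9438*m^4 - 4.2649*m^3 + 2.1572*m^2 + 1.8547*m + 5.4868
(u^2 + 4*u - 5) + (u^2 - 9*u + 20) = 2*u^2 - 5*u + 15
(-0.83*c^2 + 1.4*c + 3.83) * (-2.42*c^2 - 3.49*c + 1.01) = 2.0086*c^4 - 0.4913*c^3 - 14.9929*c^2 - 11.9527*c + 3.8683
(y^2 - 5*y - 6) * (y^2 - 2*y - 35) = y^4 - 7*y^3 - 31*y^2 + 187*y + 210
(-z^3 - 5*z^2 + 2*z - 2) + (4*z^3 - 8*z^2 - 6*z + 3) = 3*z^3 - 13*z^2 - 4*z + 1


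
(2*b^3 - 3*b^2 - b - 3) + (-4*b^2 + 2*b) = 2*b^3 - 7*b^2 + b - 3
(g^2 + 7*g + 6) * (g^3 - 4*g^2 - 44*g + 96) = g^5 + 3*g^4 - 66*g^3 - 236*g^2 + 408*g + 576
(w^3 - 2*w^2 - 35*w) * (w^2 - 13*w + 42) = w^5 - 15*w^4 + 33*w^3 + 371*w^2 - 1470*w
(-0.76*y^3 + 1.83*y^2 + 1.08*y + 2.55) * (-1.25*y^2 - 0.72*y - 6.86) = 0.95*y^5 - 1.7403*y^4 + 2.546*y^3 - 16.5189*y^2 - 9.2448*y - 17.493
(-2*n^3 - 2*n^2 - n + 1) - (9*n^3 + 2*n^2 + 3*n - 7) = -11*n^3 - 4*n^2 - 4*n + 8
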